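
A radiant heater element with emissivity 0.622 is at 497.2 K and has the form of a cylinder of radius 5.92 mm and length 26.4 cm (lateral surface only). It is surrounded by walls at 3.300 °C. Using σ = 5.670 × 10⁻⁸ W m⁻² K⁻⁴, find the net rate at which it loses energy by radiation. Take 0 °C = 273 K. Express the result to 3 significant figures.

Surroundings: T = 3.300 °C + 273 = 276.300 K.
Lateral area A = 2πrL = 2π×5.92×10⁻³×0.264 = 9.81986×10⁻³ m².
Net radiated power P_net = εσA(T⁴ − T₀⁴) = 0.622×5.670×10⁻⁸×9.81986×10⁻³×(497.2⁴ − 276.300⁴).
T⁴ − T₀⁴ = 6.11117×10¹⁰ − 5.82805×10⁹ = 5.52836×10¹⁰ K⁴, so P_net = 19.1 W.

Net loss ≈ 19.1 W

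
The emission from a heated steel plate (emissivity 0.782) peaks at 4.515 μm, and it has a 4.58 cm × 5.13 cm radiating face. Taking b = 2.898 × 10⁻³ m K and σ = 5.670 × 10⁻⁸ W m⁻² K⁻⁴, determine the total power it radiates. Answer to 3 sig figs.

P ≈ 17.7 W

Wien's law: T = b/λ_max = 2.898×10⁻³/4.515×10⁻⁶ = 641.860 K.
Area A = 0.0458 × 0.0513 = 2.34954×10⁻³ m².
Then P = εσAT⁴ = 0.782×5.670×10⁻⁸×2.34954×10⁻³×(641.860)⁴ = 17.7 W.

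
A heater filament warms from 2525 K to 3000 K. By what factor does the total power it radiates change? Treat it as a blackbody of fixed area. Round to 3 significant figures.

P ∝ T⁴, so P₂/P₁ = (T₂/T₁)⁴ = (3000/2525)⁴ = (1.18812)⁴ = 1.99.

P₂/P₁ ≈ 1.99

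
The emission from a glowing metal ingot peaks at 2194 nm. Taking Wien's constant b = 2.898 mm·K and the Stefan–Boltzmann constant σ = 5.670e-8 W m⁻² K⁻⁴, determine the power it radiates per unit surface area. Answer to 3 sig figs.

I ≈ 1.73×10⁵ W/m²

Wien's law: T = b/λ_max = 2.898×10⁻³/2.194×10⁻⁶ = 1320.88 K.
Then I = σT⁴ = 5.670×10⁻⁸×(1320.88)⁴ = 1.73×10⁵ W/m².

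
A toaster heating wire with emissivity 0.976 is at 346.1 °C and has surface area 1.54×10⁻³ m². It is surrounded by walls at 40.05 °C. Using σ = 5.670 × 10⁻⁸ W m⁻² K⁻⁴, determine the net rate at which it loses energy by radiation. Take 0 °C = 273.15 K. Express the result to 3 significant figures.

T = 346.1 °C + 273.15 = 619.25 K.
Surroundings: T = 40.05 °C + 273.15 = 313.20 K.
Area A = 1.54×10⁻³ m².
Net radiated power P_net = εσA(T⁴ − T₀⁴) = 0.976×5.670×10⁻⁸×1.54×10⁻³×(619.25⁴ − 313.20⁴).
T⁴ − T₀⁴ = 1.47050×10¹¹ − 9.62248×10⁹ = 1.37428×10¹¹ K⁴, so P_net = 11.7 W.

Net loss ≈ 11.7 W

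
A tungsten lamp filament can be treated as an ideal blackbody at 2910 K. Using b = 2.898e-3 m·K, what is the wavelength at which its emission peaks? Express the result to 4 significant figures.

λ_max ≈ 0.9959 μm

Wien's displacement law: λ_max = b/T = (2.898×10⁻³ m·K)/(2910 K) = 9.9588×10⁻⁷ m.
That is 0.9959 μm, in the infrared range.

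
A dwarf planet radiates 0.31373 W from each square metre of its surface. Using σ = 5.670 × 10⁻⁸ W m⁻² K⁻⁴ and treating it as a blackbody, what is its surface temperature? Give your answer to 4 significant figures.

I = σT⁴, so T = (I/σ)^(1/4) = (0.31373/(5.670×10⁻⁸))^(1/4) = 48.50 K.

T ≈ 48.50 K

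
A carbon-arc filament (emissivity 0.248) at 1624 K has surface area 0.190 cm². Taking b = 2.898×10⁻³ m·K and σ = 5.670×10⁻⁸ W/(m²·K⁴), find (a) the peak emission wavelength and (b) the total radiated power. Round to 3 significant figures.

(a) λ_max = b/T = 2.898×10⁻³/1624 = 1.784×10⁻⁶ m = 1.78×10³ nm.
Area A = 0.190 cm² = 1.90×10⁻⁵ m².
(b) P = εσAT⁴ = 0.248×5.670×10⁻⁸×1.90×10⁻⁵×(1624)⁴ = 1.86 W.

λ_max ≈ 1.78×10³ nm; P ≈ 1.86 W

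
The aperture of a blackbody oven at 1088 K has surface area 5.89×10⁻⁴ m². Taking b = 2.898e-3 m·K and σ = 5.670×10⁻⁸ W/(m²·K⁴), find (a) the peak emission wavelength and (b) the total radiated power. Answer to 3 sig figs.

λ_max ≈ 2.66×10³ nm; P ≈ 46.8 W

(a) λ_max = b/T = 2.898×10⁻³/1088 = 2.664×10⁻⁶ m = 2.66×10³ nm.
Area A = 5.89×10⁻⁴ m².
(b) P = σAT⁴ = 5.670×10⁻⁸×5.89×10⁻⁴×(1088)⁴ = 46.8 W.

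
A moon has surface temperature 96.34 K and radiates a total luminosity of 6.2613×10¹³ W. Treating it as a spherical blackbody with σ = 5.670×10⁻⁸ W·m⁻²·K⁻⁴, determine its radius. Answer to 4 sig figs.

L = 4πR²σT⁴ ⇒ R = √(L/(4πσT⁴)).
σT⁴ = 4.88438 W/m², so R = √(6.2613×10¹³/(4π×4.88438)) = 1.010×10⁶ m.

R ≈ 1.010×10⁶ m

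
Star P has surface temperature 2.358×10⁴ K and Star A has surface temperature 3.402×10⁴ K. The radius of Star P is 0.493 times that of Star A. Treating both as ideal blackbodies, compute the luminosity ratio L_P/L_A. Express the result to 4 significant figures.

L ∝ R²T⁴, so L_P/L_A = (R_P/R_A)²(T_P/T_A)⁴ = (0.493)² × (2.358×10⁴/3.402×10⁴)⁴ = 0.243049 × 0.230801 = 0.05610.

L_P/L_A ≈ 0.05610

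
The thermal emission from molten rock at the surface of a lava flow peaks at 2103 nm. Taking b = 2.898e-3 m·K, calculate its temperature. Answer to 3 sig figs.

Wien's law gives T = b/λ_max = (2.898×10⁻³ m·K)/(2.103×10⁻⁶ m) = 1.38×10³ K.

T ≈ 1.38×10³ K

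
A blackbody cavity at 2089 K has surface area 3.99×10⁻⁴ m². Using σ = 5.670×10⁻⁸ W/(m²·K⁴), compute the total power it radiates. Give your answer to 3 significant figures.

P ≈ 431 W

Area A = 3.99×10⁻⁴ m².
P = σAT⁴ = 5.670×10⁻⁸ × 3.99×10⁻⁴ × (2089)⁴ = 431 W.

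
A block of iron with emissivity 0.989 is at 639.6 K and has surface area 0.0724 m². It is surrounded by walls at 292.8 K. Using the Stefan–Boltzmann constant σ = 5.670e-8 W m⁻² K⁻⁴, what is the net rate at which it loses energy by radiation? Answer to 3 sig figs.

Net loss ≈ 650 W

Area A = 0.0724 m².
Net radiated power P_net = εσA(T⁴ − T₀⁴) = 0.989×5.670×10⁻⁸×0.0724×(639.6⁴ − 292.8⁴).
T⁴ − T₀⁴ = 1.67353×10¹¹ − 7.34995×10⁹ = 1.60003×10¹¹ K⁴, so P_net = 650 W.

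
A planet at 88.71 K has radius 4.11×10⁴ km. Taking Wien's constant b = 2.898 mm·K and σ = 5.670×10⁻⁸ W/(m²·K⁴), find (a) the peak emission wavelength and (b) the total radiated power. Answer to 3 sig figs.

(a) λ_max = b/T = 2.898×10⁻³/88.71 = 3.267×10⁻⁵ m = 32.7 μm.
Surface area A = 4πR² = 4π(4.11×10⁷ m)² = 2.12272×10¹⁶ m².
(b) P = σAT⁴ = 5.670×10⁻⁸×2.12272×10¹⁶×(88.71)⁴ = 7.45×10¹⁶ W.

λ_max ≈ 32.7 μm; P ≈ 7.45×10¹⁶ W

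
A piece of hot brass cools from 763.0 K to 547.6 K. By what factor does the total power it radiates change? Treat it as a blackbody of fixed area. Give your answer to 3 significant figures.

P ∝ T⁴, so P₂/P₁ = (T₂/T₁)⁴ = (547.6/763.0)⁴ = (0.717693)⁴ = 0.265.

P₂/P₁ ≈ 0.265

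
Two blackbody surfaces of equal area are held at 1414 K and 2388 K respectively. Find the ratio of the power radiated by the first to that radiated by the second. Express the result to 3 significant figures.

P₁/P₂ ≈ 0.123

With equal areas, P₁/P₂ = (T₁/T₂)⁴ = (1414/2388)⁴ = 0.123.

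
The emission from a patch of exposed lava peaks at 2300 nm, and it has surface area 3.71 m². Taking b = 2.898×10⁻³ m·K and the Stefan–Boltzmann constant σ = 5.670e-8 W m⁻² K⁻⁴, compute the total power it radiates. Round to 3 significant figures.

Wien's law: T = b/λ_max = 2.898×10⁻³/2.300×10⁻⁶ = 1260.00 K.
Area A = 3.71 m².
Then P = σAT⁴ = 5.670×10⁻⁸×3.71×(1260.00)⁴ = 5.30×10⁵ W.

P ≈ 5.30×10⁵ W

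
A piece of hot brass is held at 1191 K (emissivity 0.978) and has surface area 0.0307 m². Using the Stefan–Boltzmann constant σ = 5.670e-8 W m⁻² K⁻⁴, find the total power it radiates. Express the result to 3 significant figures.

Area A = 0.0307 m².
P = εσAT⁴ = 0.978 × 5.670×10⁻⁸ × 0.0307 × (1191)⁴ = 3.43×10³ W.

P ≈ 3.43×10³ W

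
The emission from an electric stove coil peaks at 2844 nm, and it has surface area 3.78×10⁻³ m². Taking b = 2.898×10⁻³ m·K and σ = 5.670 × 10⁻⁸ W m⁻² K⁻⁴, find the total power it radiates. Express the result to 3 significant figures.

P ≈ 231 W

Wien's law: T = b/λ_max = 2.898×10⁻³/2.844×10⁻⁶ = 1018.99 K.
Area A = 3.78×10⁻³ m².
Then P = σAT⁴ = 5.670×10⁻⁸×3.78×10⁻³×(1018.99)⁴ = 231 W.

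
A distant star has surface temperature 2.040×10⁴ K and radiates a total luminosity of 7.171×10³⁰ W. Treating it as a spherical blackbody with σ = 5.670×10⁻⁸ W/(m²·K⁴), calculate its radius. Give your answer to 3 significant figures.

L = 4πR²σT⁴ ⇒ R = √(L/(4πσT⁴)).
σT⁴ = 9.81982×10⁹ W/m², so R = √(7.171×10³⁰/(4π×9.81982×10⁹)) = 7.62×10⁹ m.

R ≈ 7.62×10⁹ m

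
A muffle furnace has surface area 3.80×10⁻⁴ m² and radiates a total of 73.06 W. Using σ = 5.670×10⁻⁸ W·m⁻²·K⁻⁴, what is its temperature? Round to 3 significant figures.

T ≈ 1.36×10³ K

Area A = 3.80×10⁻⁴ m².
P = σAT⁴ ⇒ T = (P/(σA))^(1/4) = (73.06/(5.670×10⁻⁸×3.80×10⁻⁴))^(1/4) = 1.36×10³ K.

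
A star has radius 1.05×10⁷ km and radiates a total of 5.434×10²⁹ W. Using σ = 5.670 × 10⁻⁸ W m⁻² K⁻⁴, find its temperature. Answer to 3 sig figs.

T ≈ 9.12×10³ K

Surface area A = 4πR² = 4π(1.05×10¹⁰ m)² = 1.38544×10²¹ m².
P = σAT⁴ ⇒ T = (P/(σA))^(1/4) = (5.434×10²⁹/(5.670×10⁻⁸×1.38544×10²¹))^(1/4) = 9.12×10³ K.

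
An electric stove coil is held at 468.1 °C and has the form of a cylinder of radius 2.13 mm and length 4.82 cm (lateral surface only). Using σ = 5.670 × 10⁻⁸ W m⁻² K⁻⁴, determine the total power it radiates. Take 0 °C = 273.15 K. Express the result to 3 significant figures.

T = 468.1 °C + 273.15 = 741.25 K.
Lateral area A = 2πrL = 2π×2.13×10⁻³×0.0482 = 6.45070×10⁻⁴ m².
P = σAT⁴ = 5.670×10⁻⁸ × 6.45070×10⁻⁴ × (741.25)⁴ = 11.0 W.

P ≈ 11.0 W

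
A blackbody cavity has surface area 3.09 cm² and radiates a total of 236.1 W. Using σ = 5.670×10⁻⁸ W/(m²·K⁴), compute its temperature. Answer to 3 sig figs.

T ≈ 1.92×10³ K

Area A = 3.09 cm² = 3.09×10⁻⁴ m².
P = σAT⁴ ⇒ T = (P/(σA))^(1/4) = (236.1/(5.670×10⁻⁸×3.09×10⁻⁴))^(1/4) = 1.92×10³ K.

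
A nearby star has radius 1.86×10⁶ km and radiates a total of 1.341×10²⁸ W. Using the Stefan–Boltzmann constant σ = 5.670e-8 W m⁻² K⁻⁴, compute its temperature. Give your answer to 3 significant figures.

Surface area A = 4πR² = 4π(1.86×10⁹ m)² = 4.34746×10¹⁹ m².
P = σAT⁴ ⇒ T = (P/(σA))^(1/4) = (1.341×10²⁸/(5.670×10⁻⁸×4.34746×10¹⁹))^(1/4) = 8.59×10³ K.

T ≈ 8.59×10³ K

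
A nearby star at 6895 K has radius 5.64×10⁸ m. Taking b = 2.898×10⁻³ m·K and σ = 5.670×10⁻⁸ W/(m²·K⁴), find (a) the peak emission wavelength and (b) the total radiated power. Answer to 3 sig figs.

(a) λ_max = b/T = 2.898×10⁻³/6895 = 4.203×10⁻⁷ m = 0.420 μm.
Surface area A = 4πR² = 4π(5.64×10⁸ m)² = 3.99731×10¹⁸ m².
(b) P = σAT⁴ = 5.670×10⁻⁸×3.99731×10¹⁸×(6895)⁴ = 5.12×10²⁶ W.

λ_max ≈ 0.420 μm; P ≈ 5.12×10²⁶ W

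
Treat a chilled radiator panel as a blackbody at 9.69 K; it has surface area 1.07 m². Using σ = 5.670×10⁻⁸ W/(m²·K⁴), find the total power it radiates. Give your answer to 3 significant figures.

Area A = 1.07 m².
P = σAT⁴ = 5.670×10⁻⁸ × 1.07 × (9.69)⁴ = 5.35×10⁻⁴ W.

P ≈ 5.35×10⁻⁴ W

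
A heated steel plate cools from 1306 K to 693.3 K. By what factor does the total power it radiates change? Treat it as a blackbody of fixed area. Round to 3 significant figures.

P ∝ T⁴, so P₂/P₁ = (T₂/T₁)⁴ = (693.3/1306)⁴ = (0.530858)⁴ = 0.0794.

P₂/P₁ ≈ 0.0794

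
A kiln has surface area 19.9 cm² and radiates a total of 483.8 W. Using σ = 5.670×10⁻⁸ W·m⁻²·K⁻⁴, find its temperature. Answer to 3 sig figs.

T ≈ 1.44×10³ K

Area A = 19.9 cm² = 1.99×10⁻³ m².
P = σAT⁴ ⇒ T = (P/(σA))^(1/4) = (483.8/(5.670×10⁻⁸×1.99×10⁻³))^(1/4) = 1.44×10³ K.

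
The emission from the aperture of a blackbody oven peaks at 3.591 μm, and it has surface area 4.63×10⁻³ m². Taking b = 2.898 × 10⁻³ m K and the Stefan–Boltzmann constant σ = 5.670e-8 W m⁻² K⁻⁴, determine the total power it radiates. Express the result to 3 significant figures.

P ≈ 111 W

Wien's law: T = b/λ_max = 2.898×10⁻³/3.591×10⁻⁶ = 807.018 K.
Area A = 4.63×10⁻³ m².
Then P = σAT⁴ = 5.670×10⁻⁸×4.63×10⁻³×(807.018)⁴ = 111 W.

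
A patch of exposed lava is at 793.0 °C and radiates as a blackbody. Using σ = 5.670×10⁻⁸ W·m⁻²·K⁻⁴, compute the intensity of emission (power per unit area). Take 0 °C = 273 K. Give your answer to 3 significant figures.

T = 793.0 °C + 273 = 1066.0 K.
Stefan–Boltzmann: I = σT⁴ = 5.670×10⁻⁸ × (1066.0)⁴ = 7.32×10⁴ W/m².

I ≈ 7.32×10⁴ W/m²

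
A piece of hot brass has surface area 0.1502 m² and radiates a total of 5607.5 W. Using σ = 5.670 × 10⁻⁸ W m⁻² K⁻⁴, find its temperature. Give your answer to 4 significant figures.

Area A = 0.1502 m².
P = σAT⁴ ⇒ T = (P/(σA))^(1/4) = (5607.5/(5.670×10⁻⁸×0.1502))^(1/4) = 900.8 K.

T ≈ 900.8 K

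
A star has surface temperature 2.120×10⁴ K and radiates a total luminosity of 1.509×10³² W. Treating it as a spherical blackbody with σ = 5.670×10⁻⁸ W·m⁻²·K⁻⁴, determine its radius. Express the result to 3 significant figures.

L = 4πR²σT⁴ ⇒ R = √(L/(4πσT⁴)).
σT⁴ = 1.14532×10¹⁰ W/m², so R = √(1.509×10³²/(4π×1.14532×10¹⁰)) = 3.24×10¹⁰ m.

R ≈ 3.24×10¹⁰ m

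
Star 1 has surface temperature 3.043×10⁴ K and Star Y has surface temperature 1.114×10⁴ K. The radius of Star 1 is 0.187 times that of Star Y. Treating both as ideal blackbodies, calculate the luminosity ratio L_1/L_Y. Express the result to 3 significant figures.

L ∝ R²T⁴, so L_1/L_Y = (R_1/R_Y)²(T_1/T_Y)⁴ = (0.187)² × (3.043×10⁴/1.114×10⁴)⁴ = 0.034969 × 55.6759 = 1.95.

L_1/L_Y ≈ 1.95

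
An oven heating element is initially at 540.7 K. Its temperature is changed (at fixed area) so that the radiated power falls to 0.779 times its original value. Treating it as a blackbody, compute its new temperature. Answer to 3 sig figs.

P ∝ T⁴, so T₂/T₁ = (P₂/P₁)^(1/4) = (0.779)^(1/4) = 0.939473.
T₂ = 540.7 × 0.939473 = 508 K.

T₂ ≈ 508 K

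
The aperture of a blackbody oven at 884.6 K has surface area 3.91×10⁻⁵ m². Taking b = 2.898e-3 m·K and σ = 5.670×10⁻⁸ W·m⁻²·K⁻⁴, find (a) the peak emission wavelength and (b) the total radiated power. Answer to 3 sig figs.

(a) λ_max = b/T = 2.898×10⁻³/884.6 = 3.276×10⁻⁶ m = 3.28 μm.
Area A = 3.91×10⁻⁵ m².
(b) P = σAT⁴ = 5.670×10⁻⁸×3.91×10⁻⁵×(884.6)⁴ = 1.36 W.

λ_max ≈ 3.28 μm; P ≈ 1.36 W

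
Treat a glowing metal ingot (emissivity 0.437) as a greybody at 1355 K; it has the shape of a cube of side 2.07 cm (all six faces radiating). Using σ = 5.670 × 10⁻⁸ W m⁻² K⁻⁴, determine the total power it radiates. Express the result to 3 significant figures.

P ≈ 215 W

Area A = 6s² = 6×(0.0207 m)² = 2.57094×10⁻³ m².
P = εσAT⁴ = 0.437 × 5.670×10⁻⁸ × 2.57094×10⁻³ × (1355)⁴ = 215 W.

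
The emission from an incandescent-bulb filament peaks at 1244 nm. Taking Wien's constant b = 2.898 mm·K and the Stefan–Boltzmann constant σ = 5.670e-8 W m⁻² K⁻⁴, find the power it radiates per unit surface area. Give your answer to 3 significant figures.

Wien's law: T = b/λ_max = 2.898×10⁻³/1.244×10⁻⁶ = 2329.58 K.
Then I = σT⁴ = 5.670×10⁻⁸×(2329.58)⁴ = 1.67×10⁶ W/m².

I ≈ 1.67×10⁶ W/m²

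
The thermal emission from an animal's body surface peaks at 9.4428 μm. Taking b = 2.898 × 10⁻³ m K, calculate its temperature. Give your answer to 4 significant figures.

T ≈ 306.9 K

Wien's law gives T = b/λ_max = (2.898×10⁻³ m·K)/(9.4428×10⁻⁶ m) = 306.9 K.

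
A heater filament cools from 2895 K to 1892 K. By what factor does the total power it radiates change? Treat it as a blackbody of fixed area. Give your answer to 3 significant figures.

P ∝ T⁴, so P₂/P₁ = (T₂/T₁)⁴ = (1892/2895)⁴ = (0.653541)⁴ = 0.182.

P₂/P₁ ≈ 0.182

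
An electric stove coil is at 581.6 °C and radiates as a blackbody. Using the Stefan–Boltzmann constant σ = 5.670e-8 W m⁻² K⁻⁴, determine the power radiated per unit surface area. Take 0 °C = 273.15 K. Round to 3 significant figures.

T = 581.6 °C + 273.15 = 854.75 K.
Stefan–Boltzmann: I = σT⁴ = 5.670×10⁻⁸ × (854.75)⁴ = 3.03×10⁴ W/m².

I ≈ 3.03×10⁴ W/m²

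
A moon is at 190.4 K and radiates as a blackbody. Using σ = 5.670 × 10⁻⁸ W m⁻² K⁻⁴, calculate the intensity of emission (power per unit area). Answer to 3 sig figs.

Stefan–Boltzmann: I = σT⁴ = 5.670×10⁻⁸ × (190.4)⁴ = 74.5 W/m².

I ≈ 74.5 W/m²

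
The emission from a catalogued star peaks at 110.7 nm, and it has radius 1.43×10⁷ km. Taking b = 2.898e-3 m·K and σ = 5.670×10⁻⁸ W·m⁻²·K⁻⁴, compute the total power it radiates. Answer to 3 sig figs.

P ≈ 6.84×10³¹ W

Wien's law: T = b/λ_max = 2.898×10⁻³/1.107×10⁻⁷ = 26178.9 K.
Surface area A = 4πR² = 4π(1.43×10¹⁰ m)² = 2.56970×10²¹ m².
Then P = σAT⁴ = 5.670×10⁻⁸×2.56970×10²¹×(26178.9)⁴ = 6.84×10³¹ W.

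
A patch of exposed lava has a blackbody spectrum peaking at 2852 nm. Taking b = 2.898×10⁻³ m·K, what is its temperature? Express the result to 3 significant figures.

Wien's law gives T = b/λ_max = (2.898×10⁻³ m·K)/(2.852×10⁻⁶ m) = 1.02×10³ K.

T ≈ 1.02×10³ K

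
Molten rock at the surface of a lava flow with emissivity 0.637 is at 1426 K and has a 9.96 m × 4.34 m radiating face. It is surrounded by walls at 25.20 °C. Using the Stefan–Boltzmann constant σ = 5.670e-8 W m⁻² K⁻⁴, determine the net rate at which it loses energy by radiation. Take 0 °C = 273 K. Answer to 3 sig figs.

Surroundings: T = 25.20 °C + 273 = 298.20 K.
Area A = 9.96 × 4.34 = 43.2264 m².
Net radiated power P_net = εσA(T⁴ − T₀⁴) = 0.637×5.670×10⁻⁸×43.2264×(1426⁴ − 298.20⁴).
T⁴ − T₀⁴ = 4.13502×10¹² − 7.90734×10⁹ = 4.12711×10¹² K⁴, so P_net = 6.44×10⁶ W.

Net loss ≈ 6.44×10⁶ W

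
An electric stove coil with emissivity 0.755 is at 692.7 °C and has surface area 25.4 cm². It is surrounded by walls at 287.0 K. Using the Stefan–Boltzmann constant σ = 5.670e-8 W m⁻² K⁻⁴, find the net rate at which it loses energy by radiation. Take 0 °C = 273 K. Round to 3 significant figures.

Net loss ≈ 93.8 W

T = 692.7 °C + 273 = 965.7 K.
Area A = 25.4 cm² = 2.54×10⁻³ m².
Net radiated power P_net = εσA(T⁴ − T₀⁴) = 0.755×5.670×10⁻⁸×2.54×10⁻³×(965.7⁴ − 287.0⁴).
T⁴ − T₀⁴ = 8.69699×10¹¹ − 6.78465×10⁹ = 8.62914×10¹¹ K⁴, so P_net = 93.8 W.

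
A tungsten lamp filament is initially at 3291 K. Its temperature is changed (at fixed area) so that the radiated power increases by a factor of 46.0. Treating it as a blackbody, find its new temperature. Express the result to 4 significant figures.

T₂ ≈ 8571 K

P ∝ T⁴, so T₂/T₁ = (P₂/P₁)^(1/4) = (46.0)^(1/4) = 2.60429.
T₂ = 3291 × 2.60429 = 8571 K.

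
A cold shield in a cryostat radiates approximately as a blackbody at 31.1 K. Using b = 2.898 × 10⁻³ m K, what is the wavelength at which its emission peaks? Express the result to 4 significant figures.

Wien's displacement law: λ_max = b/T = (2.898×10⁻³ m·K)/(31.1 K) = 9.3183×10⁻⁵ m.
That is 93.18 μm, in the infrared range.

λ_max ≈ 93.18 μm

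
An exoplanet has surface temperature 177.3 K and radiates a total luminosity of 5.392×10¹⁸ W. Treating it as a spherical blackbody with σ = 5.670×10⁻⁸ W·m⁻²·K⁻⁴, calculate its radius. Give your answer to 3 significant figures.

R ≈ 8.75×10⁷ m

L = 4πR²σT⁴ ⇒ R = √(L/(4πσT⁴)).
σT⁴ = 56.0297 W/m², so R = √(5.392×10¹⁸/(4π×56.0297)) = 8.75×10⁷ m.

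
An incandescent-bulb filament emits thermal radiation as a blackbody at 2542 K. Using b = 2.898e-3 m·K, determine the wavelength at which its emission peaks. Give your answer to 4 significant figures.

λ_max ≈ 1.140 μm

Wien's displacement law: λ_max = b/T = (2.898×10⁻³ m·K)/(2542 K) = 1.1400×10⁻⁶ m.
That is 1.140 μm, in the infrared range.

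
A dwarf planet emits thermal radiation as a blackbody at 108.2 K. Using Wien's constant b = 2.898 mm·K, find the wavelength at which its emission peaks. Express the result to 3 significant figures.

λ_max ≈ 26.8 μm

Wien's displacement law: λ_max = b/T = (2.898×10⁻³ m·K)/(108.2 K) = 2.678×10⁻⁵ m.
That is 26.8 μm, in the infrared range.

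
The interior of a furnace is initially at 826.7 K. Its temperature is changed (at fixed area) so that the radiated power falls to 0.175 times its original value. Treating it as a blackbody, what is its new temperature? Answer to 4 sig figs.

T₂ ≈ 534.7 K

P ∝ T⁴, so T₂/T₁ = (P₂/P₁)^(1/4) = (0.175)^(1/4) = 0.646784.
T₂ = 826.7 × 0.646784 = 534.7 K.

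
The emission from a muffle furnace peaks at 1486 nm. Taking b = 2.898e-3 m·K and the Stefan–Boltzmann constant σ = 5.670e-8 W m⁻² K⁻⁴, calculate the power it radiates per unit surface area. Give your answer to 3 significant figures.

Wien's law: T = b/λ_max = 2.898×10⁻³/1.486×10⁻⁶ = 1950.20 K.
Then I = σT⁴ = 5.670×10⁻⁸×(1950.20)⁴ = 8.20×10⁵ W/m².

I ≈ 8.20×10⁵ W/m²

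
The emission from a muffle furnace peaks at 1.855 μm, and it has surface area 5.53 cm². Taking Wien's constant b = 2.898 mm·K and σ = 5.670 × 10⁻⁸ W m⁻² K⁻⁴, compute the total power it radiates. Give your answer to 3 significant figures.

Wien's law: T = b/λ_max = 2.898×10⁻³/1.855×10⁻⁶ = 1562.26 K.
Area A = 5.53 cm² = 5.53×10⁻⁴ m².
Then P = σAT⁴ = 5.670×10⁻⁸×5.53×10⁻⁴×(1562.26)⁴ = 187 W.

P ≈ 187 W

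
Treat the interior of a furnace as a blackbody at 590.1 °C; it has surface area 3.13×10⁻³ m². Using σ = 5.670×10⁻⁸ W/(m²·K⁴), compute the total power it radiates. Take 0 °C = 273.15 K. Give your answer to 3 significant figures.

P ≈ 98.6 W

T = 590.1 °C + 273.15 = 863.25 K.
Area A = 3.13×10⁻³ m².
P = σAT⁴ = 5.670×10⁻⁸ × 3.13×10⁻³ × (863.25)⁴ = 98.6 W.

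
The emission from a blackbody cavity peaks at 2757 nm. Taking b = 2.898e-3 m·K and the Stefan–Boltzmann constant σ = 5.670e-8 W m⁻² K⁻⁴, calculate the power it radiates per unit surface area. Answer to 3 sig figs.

Wien's law: T = b/λ_max = 2.898×10⁻³/2.757×10⁻⁶ = 1051.14 K.
Then I = σT⁴ = 5.670×10⁻⁸×(1051.14)⁴ = 6.92×10⁴ W/m².

I ≈ 6.92×10⁴ W/m²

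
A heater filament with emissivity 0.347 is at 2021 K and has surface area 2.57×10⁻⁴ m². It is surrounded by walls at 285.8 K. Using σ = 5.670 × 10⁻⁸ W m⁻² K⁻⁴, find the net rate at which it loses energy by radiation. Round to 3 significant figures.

Net loss ≈ 84.3 W

Area A = 2.57×10⁻⁴ m².
Net radiated power P_net = εσA(T⁴ − T₀⁴) = 0.347×5.670×10⁻⁸×2.57×10⁻⁴×(2021⁴ − 285.8⁴).
T⁴ − T₀⁴ = 1.66827×10¹³ − 6.67189×10⁹ = 1.66760×10¹³ K⁴, so P_net = 84.3 W.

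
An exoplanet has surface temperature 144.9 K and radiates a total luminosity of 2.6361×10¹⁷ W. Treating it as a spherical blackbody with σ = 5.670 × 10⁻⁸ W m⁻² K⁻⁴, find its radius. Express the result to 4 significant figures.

R ≈ 2.897×10⁷ m

L = 4πR²σT⁴ ⇒ R = √(L/(4πσT⁴)).
σT⁴ = 24.9952 W/m², so R = √(2.6361×10¹⁷/(4π×24.9952)) = 2.897×10⁷ m.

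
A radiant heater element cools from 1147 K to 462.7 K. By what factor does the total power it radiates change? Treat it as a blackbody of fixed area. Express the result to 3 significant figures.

P₂/P₁ ≈ 0.0265

P ∝ T⁴, so P₂/P₁ = (T₂/T₁)⁴ = (462.7/1147)⁴ = (0.403400)⁴ = 0.0265.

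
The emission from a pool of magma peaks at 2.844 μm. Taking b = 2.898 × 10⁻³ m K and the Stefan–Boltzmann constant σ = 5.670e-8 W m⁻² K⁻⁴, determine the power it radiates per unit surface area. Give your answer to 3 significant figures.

Wien's law: T = b/λ_max = 2.898×10⁻³/2.844×10⁻⁶ = 1018.99 K.
Then I = σT⁴ = 5.670×10⁻⁸×(1018.99)⁴ = 6.11×10⁴ W/m².

I ≈ 6.11×10⁴ W/m²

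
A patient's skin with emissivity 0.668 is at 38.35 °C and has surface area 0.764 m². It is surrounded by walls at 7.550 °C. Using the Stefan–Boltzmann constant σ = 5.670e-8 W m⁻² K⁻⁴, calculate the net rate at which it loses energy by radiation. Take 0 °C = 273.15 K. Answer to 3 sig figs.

Net loss ≈ 92.8 W

T = 38.35 °C + 273.15 = 311.50 K.
Surroundings: T = 7.550 °C + 273.15 = 280.700 K.
Area A = 0.764 m².
Net radiated power P_net = εσA(T⁴ − T₀⁴) = 0.668×5.670×10⁻⁸×0.764×(311.50⁴ − 280.700⁴).
T⁴ − T₀⁴ = 9.41526×10⁹ − 6.20826×10⁹ = 3.20700×10⁹ K⁴, so P_net = 92.8 W.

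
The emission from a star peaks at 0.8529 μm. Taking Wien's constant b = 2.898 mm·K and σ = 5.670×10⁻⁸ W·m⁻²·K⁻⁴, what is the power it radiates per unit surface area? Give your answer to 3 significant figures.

Wien's law: T = b/λ_max = 2.898×10⁻³/8.529×10⁻⁷ = 3397.82 K.
Then I = σT⁴ = 5.670×10⁻⁸×(3397.82)⁴ = 7.56×10⁶ W/m².

I ≈ 7.56×10⁶ W/m²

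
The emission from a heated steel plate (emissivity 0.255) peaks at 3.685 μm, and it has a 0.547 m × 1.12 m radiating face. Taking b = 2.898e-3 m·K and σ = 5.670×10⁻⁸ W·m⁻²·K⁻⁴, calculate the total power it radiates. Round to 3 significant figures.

Wien's law: T = b/λ_max = 2.898×10⁻³/3.685×10⁻⁶ = 786.431 K.
Area A = 0.547 × 1.12 = 0.61264 m².
Then P = εσAT⁴ = 0.255×5.670×10⁻⁸×0.61264×(786.431)⁴ = 3.39×10³ W.

P ≈ 3.39×10³ W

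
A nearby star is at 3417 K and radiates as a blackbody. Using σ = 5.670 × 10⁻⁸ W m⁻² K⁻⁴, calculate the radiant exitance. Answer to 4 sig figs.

Stefan–Boltzmann: I = σT⁴ = 5.670×10⁻⁸ × (3417)⁴ = 7.730×10⁶ W/m².

I ≈ 7.730×10⁶ W/m²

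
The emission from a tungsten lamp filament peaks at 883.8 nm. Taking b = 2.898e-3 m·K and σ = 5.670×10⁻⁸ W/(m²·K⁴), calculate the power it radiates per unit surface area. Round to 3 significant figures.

I ≈ 6.55×10⁶ W/m²

Wien's law: T = b/λ_max = 2.898×10⁻³/8.838×10⁻⁷ = 3279.02 K.
Then I = σT⁴ = 5.670×10⁻⁸×(3279.02)⁴ = 6.55×10⁶ W/m².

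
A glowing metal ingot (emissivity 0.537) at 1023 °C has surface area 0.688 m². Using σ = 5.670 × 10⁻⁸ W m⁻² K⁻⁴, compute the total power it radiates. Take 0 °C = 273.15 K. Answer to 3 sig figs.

P ≈ 5.91×10⁴ W

T = 1023 °C + 273.15 = 1296.15 K.
Area A = 0.688 m².
P = εσAT⁴ = 0.537 × 5.670×10⁻⁸ × 0.688 × (1296.15)⁴ = 5.91×10⁴ W.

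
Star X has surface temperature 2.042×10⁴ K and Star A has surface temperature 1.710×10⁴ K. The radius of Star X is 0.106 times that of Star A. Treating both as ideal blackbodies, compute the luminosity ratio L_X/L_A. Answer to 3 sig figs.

L ∝ R²T⁴, so L_X/L_A = (R_X/R_A)²(T_X/T_A)⁴ = (0.106)² × (2.042×10⁴/1.710×10⁴)⁴ = 0.011236 × 2.03347 = 0.0228.

L_X/L_A ≈ 0.0228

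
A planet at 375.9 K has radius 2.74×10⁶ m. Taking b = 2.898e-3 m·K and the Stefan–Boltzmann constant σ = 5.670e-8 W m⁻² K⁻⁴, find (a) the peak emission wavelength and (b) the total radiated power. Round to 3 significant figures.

(a) λ_max = b/T = 2.898×10⁻³/375.9 = 7.709×10⁻⁶ m = 7.71 μm.
Surface area A = 4πR² = 4π(2.74×10⁶ m)² = 9.43433×10¹³ m².
(b) P = σAT⁴ = 5.670×10⁻⁸×9.43433×10¹³×(375.9)⁴ = 1.07×10¹⁷ W.

λ_max ≈ 7.71 μm; P ≈ 1.07×10¹⁷ W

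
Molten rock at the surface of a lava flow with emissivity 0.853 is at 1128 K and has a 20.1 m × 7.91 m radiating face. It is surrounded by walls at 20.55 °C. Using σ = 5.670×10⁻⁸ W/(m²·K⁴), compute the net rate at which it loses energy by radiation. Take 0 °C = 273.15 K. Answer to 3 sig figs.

Net loss ≈ 1.24×10⁷ W

Surroundings: T = 20.55 °C + 273.15 = 293.70 K.
Area A = 20.1 × 7.91 = 158.991 m².
Net radiated power P_net = εσA(T⁴ − T₀⁴) = 0.853×5.670×10⁻⁸×158.991×(1128⁴ − 293.70⁴).
T⁴ − T₀⁴ = 1.61896×10¹² − 7.44073×10⁹ = 1.61152×10¹² K⁴, so P_net = 1.24×10⁷ W.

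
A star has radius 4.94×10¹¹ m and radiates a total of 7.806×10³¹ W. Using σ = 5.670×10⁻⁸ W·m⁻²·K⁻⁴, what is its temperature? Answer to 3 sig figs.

Surface area A = 4πR² = 4π(4.94×10¹¹ m)² = 3.06665×10²⁴ m².
P = σAT⁴ ⇒ T = (P/(σA))^(1/4) = (7.806×10³¹/(5.670×10⁻⁸×3.06665×10²⁴))^(1/4) = 4.60×10³ K.

T ≈ 4.60×10³ K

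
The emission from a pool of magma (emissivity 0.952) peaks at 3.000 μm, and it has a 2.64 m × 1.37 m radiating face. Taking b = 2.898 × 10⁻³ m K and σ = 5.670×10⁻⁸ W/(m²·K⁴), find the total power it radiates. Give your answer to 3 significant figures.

Wien's law: T = b/λ_max = 2.898×10⁻³/3.000×10⁻⁶ = 966.000 K.
Area A = 2.64 × 1.37 = 3.6168 m².
Then P = εσAT⁴ = 0.952×5.670×10⁻⁸×3.6168×(966.000)⁴ = 1.70×10⁵ W.

P ≈ 1.70×10⁵ W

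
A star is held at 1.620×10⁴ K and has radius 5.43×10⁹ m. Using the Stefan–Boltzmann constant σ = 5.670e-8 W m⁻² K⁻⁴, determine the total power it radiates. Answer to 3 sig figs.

P ≈ 1.45×10³⁰ W

Surface area A = 4πR² = 4π(5.43×10⁹ m)² = 3.70518×10²⁰ m².
P = σAT⁴ = 5.670×10⁻⁸ × 3.70518×10²⁰ × (1.620×10⁴)⁴ = 1.45×10³⁰ W.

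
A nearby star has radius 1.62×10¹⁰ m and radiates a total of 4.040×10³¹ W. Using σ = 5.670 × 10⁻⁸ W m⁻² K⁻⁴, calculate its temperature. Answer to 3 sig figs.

T ≈ 2.16×10⁴ K

Surface area A = 4πR² = 4π(1.62×10¹⁰ m)² = 3.29792×10²¹ m².
P = σAT⁴ ⇒ T = (P/(σA))^(1/4) = (4.040×10³¹/(5.670×10⁻⁸×3.29792×10²¹))^(1/4) = 2.16×10⁴ K.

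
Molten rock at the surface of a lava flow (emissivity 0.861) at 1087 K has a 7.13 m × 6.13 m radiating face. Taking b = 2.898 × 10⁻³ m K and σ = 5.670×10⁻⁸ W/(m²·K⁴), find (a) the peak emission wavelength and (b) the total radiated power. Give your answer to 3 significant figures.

λ_max ≈ 2.67 μm; P ≈ 2.98×10⁶ W

(a) λ_max = b/T = 2.898×10⁻³/1087 = 2.666×10⁻⁶ m = 2.67 μm.
Area A = 7.13 × 6.13 = 43.7069 m².
(b) P = εσAT⁴ = 0.861×5.670×10⁻⁸×43.7069×(1087)⁴ = 2.98×10⁶ W.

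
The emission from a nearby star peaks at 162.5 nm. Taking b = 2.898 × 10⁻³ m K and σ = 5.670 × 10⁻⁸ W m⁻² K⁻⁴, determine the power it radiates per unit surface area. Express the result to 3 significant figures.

I ≈ 5.74×10⁹ W/m²

Wien's law: T = b/λ_max = 2.898×10⁻³/1.625×10⁻⁷ = 17833.8 K.
Then I = σT⁴ = 5.670×10⁻⁸×(17833.8)⁴ = 5.74×10⁹ W/m².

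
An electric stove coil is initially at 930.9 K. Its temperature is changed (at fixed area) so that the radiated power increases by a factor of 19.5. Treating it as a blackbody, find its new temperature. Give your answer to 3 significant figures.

T₂ ≈ 1.96×10³ K

P ∝ T⁴, so T₂/T₁ = (P₂/P₁)^(1/4) = (19.5)^(1/4) = 2.10140.
T₂ = 930.9 × 2.10140 = 1.96×10³ K.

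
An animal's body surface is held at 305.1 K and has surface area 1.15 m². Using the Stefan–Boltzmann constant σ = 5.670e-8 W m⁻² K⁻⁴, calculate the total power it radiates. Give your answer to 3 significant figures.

P ≈ 565 W

Area A = 1.15 m².
P = σAT⁴ = 5.670×10⁻⁸ × 1.15 × (305.1)⁴ = 565 W.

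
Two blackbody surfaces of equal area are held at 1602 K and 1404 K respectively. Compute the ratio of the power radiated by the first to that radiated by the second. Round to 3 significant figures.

P₁/P₂ ≈ 1.70

With equal areas, P₁/P₂ = (T₁/T₂)⁴ = (1602/1404)⁴ = 1.70.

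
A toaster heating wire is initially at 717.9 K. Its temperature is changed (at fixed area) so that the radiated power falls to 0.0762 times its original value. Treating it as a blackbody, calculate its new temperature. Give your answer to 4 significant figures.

P ∝ T⁴, so T₂/T₁ = (P₂/P₁)^(1/4) = (0.0762)^(1/4) = 0.525398.
T₂ = 717.9 × 0.525398 = 377.2 K.

T₂ ≈ 377.2 K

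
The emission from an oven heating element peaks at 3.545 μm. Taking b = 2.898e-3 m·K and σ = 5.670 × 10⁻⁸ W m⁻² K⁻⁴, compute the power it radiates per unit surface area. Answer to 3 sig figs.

Wien's law: T = b/λ_max = 2.898×10⁻³/3.545×10⁻⁶ = 817.489 K.
Then I = σT⁴ = 5.670×10⁻⁸×(817.489)⁴ = 2.53×10⁴ W/m².

I ≈ 2.53×10⁴ W/m²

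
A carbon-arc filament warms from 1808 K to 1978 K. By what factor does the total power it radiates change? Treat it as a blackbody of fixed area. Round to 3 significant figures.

P₂/P₁ ≈ 1.43

P ∝ T⁴, so P₂/P₁ = (T₂/T₁)⁴ = (1978/1808)⁴ = (1.09403)⁴ = 1.43.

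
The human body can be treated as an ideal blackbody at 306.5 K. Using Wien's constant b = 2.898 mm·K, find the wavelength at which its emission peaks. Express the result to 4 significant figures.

λ_max ≈ 9.455 μm

Wien's displacement law: λ_max = b/T = (2.898×10⁻³ m·K)/(306.5 K) = 9.4551×10⁻⁶ m.
That is 9.455 μm, in the infrared range.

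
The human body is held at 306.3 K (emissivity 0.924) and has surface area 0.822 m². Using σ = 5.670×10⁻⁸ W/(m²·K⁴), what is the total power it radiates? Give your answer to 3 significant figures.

P ≈ 379 W

Area A = 0.822 m².
P = εσAT⁴ = 0.924 × 5.670×10⁻⁸ × 0.822 × (306.3)⁴ = 379 W.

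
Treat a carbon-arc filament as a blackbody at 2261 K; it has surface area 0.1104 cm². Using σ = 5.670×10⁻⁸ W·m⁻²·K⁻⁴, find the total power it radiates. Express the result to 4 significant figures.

Area A = 0.1104 cm² = 1.104×10⁻⁵ m².
P = σAT⁴ = 5.670×10⁻⁸ × 1.104×10⁻⁵ × (2261)⁴ = 16.36 W.

P ≈ 16.36 W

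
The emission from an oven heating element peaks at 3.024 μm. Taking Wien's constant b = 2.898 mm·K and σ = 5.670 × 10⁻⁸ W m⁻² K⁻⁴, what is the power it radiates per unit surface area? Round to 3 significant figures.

Wien's law: T = b/λ_max = 2.898×10⁻³/3.024×10⁻⁶ = 958.333 K.
Then I = σT⁴ = 5.670×10⁻⁸×(958.333)⁴ = 4.78×10⁴ W/m².

I ≈ 4.78×10⁴ W/m²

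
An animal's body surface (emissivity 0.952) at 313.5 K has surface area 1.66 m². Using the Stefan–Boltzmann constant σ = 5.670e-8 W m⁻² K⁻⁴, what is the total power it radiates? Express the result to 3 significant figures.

Area A = 1.66 m².
P = εσAT⁴ = 0.952 × 5.670×10⁻⁸ × 1.66 × (313.5)⁴ = 866 W.

P ≈ 866 W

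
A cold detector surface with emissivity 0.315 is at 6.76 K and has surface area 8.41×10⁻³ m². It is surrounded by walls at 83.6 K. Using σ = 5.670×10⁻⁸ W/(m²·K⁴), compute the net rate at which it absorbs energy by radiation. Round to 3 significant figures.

Net gain ≈ 7.34×10⁻³ W

Area A = 8.41×10⁻³ m².
Net radiated power P_net = εσA(T⁴ − T₀⁴) = 0.315×5.670×10⁻⁸×8.41×10⁻³×(6.76⁴ − 83.6⁴).
T⁴ − T₀⁴ = 2088.27 − 4.88456×10⁷ = -4.88435×10⁷ K⁴, so P_net = -7.34×10⁻³ W — negative, meaning a net gain of 7.34×10⁻³ W.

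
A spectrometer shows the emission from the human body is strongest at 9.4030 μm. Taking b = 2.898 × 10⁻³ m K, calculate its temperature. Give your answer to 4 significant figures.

T ≈ 308.2 K

Wien's law gives T = b/λ_max = (2.898×10⁻³ m·K)/(9.4030×10⁻⁶ m) = 308.2 K.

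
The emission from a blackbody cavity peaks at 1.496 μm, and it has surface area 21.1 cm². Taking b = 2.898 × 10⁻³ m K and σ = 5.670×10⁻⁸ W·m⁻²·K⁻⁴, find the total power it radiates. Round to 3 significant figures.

Wien's law: T = b/λ_max = 2.898×10⁻³/1.496×10⁻⁶ = 1937.17 K.
Area A = 21.1 cm² = 2.11×10⁻³ m².
Then P = σAT⁴ = 5.670×10⁻⁸×2.11×10⁻³×(1937.17)⁴ = 1.68×10³ W.

P ≈ 1.68×10³ W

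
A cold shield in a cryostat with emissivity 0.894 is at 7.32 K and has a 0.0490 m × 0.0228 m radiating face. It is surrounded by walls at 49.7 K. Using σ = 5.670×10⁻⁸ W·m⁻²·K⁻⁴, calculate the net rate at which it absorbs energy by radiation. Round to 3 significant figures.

Net gain ≈ 3.45×10⁻⁴ W

Area A = 0.0490 × 0.0228 = 1.1172×10⁻³ m².
Net radiated power P_net = εσA(T⁴ − T₀⁴) = 0.894×5.670×10⁻⁸×1.1172×10⁻³×(7.32⁴ − 49.7⁴).
T⁴ − T₀⁴ = 2871.07 − 6.10134×10⁶ = -6.09847×10⁶ K⁴, so P_net = -3.45×10⁻⁴ W — negative, meaning a net gain of 3.45×10⁻⁴ W.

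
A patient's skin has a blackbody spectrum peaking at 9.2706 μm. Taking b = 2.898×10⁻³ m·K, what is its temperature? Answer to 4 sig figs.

Wien's law gives T = b/λ_max = (2.898×10⁻³ m·K)/(9.2706×10⁻⁶ m) = 312.6 K.

T ≈ 312.6 K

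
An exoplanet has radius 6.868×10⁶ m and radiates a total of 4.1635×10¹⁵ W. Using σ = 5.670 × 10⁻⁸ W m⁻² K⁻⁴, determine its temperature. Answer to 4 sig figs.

Surface area A = 4πR² = 4π(6.868×10⁶ m)² = 5.92748×10¹⁴ m².
P = σAT⁴ ⇒ T = (P/(σA))^(1/4) = (4.1635×10¹⁵/(5.670×10⁻⁸×5.92748×10¹⁴))^(1/4) = 105.5 K.

T ≈ 105.5 K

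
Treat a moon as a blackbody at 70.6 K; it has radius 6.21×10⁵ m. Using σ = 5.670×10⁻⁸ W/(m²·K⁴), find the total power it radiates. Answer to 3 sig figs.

P ≈ 6.83×10¹² W

Surface area A = 4πR² = 4π(6.21×10⁵ m)² = 4.84611×10¹² m².
P = σAT⁴ = 5.670×10⁻⁸ × 4.84611×10¹² × (70.6)⁴ = 6.83×10¹² W.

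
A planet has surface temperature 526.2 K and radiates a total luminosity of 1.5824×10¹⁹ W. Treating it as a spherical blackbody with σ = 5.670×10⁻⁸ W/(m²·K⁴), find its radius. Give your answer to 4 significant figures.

R ≈ 1.702×10⁷ m

L = 4πR²σT⁴ ⇒ R = √(L/(4πσT⁴)).
σT⁴ = 4346.97 W/m², so R = √(1.5824×10¹⁹/(4π×4346.97)) = 1.702×10⁷ m.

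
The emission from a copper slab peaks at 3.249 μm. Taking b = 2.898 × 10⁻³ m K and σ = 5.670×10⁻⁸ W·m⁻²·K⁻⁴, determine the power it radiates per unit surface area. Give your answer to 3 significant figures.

Wien's law: T = b/λ_max = 2.898×10⁻³/3.249×10⁻⁶ = 891.967 K.
Then I = σT⁴ = 5.670×10⁻⁸×(891.967)⁴ = 3.59×10⁴ W/m².

I ≈ 3.59×10⁴ W/m²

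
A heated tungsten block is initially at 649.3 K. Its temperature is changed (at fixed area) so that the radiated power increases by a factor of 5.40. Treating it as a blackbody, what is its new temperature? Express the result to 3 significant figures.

T₂ ≈ 990 K

P ∝ T⁴, so T₂/T₁ = (P₂/P₁)^(1/4) = (5.40)^(1/4) = 1.52440.
T₂ = 649.3 × 1.52440 = 990 K.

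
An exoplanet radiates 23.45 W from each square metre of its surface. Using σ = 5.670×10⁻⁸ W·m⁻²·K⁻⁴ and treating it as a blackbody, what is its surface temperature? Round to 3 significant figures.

I = σT⁴, so T = (I/σ)^(1/4) = (23.45/(5.670×10⁻⁸))^(1/4) = 143 K.

T ≈ 143 K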